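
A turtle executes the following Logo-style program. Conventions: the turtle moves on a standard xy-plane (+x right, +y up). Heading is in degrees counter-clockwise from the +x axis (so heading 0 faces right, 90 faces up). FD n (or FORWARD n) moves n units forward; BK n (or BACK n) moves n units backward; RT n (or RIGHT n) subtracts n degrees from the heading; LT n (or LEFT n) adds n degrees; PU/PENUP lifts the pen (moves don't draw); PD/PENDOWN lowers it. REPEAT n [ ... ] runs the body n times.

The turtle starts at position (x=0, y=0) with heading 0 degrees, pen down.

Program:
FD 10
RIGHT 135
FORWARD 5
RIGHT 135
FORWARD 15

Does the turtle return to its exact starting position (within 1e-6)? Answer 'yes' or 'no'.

Answer: no

Derivation:
Executing turtle program step by step:
Start: pos=(0,0), heading=0, pen down
FD 10: (0,0) -> (10,0) [heading=0, draw]
RT 135: heading 0 -> 225
FD 5: (10,0) -> (6.464,-3.536) [heading=225, draw]
RT 135: heading 225 -> 90
FD 15: (6.464,-3.536) -> (6.464,11.464) [heading=90, draw]
Final: pos=(6.464,11.464), heading=90, 3 segment(s) drawn

Start position: (0, 0)
Final position: (6.464, 11.464)
Distance = 13.161; >= 1e-6 -> NOT closed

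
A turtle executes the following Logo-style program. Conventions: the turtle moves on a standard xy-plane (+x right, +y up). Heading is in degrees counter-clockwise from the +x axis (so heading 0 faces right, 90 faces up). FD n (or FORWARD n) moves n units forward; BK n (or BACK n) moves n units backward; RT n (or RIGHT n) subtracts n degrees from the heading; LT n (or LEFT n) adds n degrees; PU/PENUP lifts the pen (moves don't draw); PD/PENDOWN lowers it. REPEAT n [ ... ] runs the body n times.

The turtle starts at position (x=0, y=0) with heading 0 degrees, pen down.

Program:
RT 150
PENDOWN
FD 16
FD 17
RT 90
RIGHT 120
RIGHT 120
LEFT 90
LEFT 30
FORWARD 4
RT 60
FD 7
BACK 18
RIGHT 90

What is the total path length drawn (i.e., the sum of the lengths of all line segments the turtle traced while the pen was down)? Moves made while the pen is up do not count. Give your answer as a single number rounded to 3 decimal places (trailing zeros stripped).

Executing turtle program step by step:
Start: pos=(0,0), heading=0, pen down
RT 150: heading 0 -> 210
PD: pen down
FD 16: (0,0) -> (-13.856,-8) [heading=210, draw]
FD 17: (-13.856,-8) -> (-28.579,-16.5) [heading=210, draw]
RT 90: heading 210 -> 120
RT 120: heading 120 -> 0
RT 120: heading 0 -> 240
LT 90: heading 240 -> 330
LT 30: heading 330 -> 0
FD 4: (-28.579,-16.5) -> (-24.579,-16.5) [heading=0, draw]
RT 60: heading 0 -> 300
FD 7: (-24.579,-16.5) -> (-21.079,-22.562) [heading=300, draw]
BK 18: (-21.079,-22.562) -> (-30.079,-6.974) [heading=300, draw]
RT 90: heading 300 -> 210
Final: pos=(-30.079,-6.974), heading=210, 5 segment(s) drawn

Segment lengths:
  seg 1: (0,0) -> (-13.856,-8), length = 16
  seg 2: (-13.856,-8) -> (-28.579,-16.5), length = 17
  seg 3: (-28.579,-16.5) -> (-24.579,-16.5), length = 4
  seg 4: (-24.579,-16.5) -> (-21.079,-22.562), length = 7
  seg 5: (-21.079,-22.562) -> (-30.079,-6.974), length = 18
Total = 62

Answer: 62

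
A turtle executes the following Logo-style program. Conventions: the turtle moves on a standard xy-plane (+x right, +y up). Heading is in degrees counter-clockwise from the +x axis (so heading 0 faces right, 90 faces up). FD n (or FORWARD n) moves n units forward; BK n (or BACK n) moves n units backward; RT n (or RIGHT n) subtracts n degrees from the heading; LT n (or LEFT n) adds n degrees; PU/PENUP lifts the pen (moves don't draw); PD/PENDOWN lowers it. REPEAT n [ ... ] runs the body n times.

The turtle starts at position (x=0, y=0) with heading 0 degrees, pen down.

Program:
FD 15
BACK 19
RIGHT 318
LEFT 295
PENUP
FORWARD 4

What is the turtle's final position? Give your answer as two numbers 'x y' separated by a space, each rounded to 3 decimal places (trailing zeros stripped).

Answer: -0.318 -1.563

Derivation:
Executing turtle program step by step:
Start: pos=(0,0), heading=0, pen down
FD 15: (0,0) -> (15,0) [heading=0, draw]
BK 19: (15,0) -> (-4,0) [heading=0, draw]
RT 318: heading 0 -> 42
LT 295: heading 42 -> 337
PU: pen up
FD 4: (-4,0) -> (-0.318,-1.563) [heading=337, move]
Final: pos=(-0.318,-1.563), heading=337, 2 segment(s) drawn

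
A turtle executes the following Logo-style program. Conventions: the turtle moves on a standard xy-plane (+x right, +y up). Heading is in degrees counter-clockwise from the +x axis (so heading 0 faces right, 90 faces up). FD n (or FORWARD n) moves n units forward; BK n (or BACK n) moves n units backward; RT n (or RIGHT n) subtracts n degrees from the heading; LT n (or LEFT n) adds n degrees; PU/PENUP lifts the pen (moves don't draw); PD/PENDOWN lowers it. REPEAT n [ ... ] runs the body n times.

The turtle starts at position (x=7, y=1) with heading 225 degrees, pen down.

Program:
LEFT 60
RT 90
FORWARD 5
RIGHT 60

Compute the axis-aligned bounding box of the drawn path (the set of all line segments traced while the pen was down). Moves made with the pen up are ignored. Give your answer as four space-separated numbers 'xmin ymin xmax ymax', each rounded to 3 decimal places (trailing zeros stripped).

Answer: 2.17 -0.294 7 1

Derivation:
Executing turtle program step by step:
Start: pos=(7,1), heading=225, pen down
LT 60: heading 225 -> 285
RT 90: heading 285 -> 195
FD 5: (7,1) -> (2.17,-0.294) [heading=195, draw]
RT 60: heading 195 -> 135
Final: pos=(2.17,-0.294), heading=135, 1 segment(s) drawn

Segment endpoints: x in {2.17, 7}, y in {-0.294, 1}
xmin=2.17, ymin=-0.294, xmax=7, ymax=1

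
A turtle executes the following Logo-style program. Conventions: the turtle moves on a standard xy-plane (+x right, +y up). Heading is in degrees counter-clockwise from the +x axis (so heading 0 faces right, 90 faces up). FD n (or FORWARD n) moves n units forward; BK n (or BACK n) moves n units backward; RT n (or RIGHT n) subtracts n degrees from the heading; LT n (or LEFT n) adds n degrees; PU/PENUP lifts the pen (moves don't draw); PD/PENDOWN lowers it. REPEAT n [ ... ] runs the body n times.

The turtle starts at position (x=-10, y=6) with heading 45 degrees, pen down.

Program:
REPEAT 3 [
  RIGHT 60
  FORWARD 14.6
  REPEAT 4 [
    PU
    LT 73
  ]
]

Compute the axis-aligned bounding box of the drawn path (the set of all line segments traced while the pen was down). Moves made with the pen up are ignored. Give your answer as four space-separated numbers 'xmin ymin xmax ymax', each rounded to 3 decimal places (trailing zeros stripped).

Executing turtle program step by step:
Start: pos=(-10,6), heading=45, pen down
REPEAT 3 [
  -- iteration 1/3 --
  RT 60: heading 45 -> 345
  FD 14.6: (-10,6) -> (4.103,2.221) [heading=345, draw]
  REPEAT 4 [
    -- iteration 1/4 --
    PU: pen up
    LT 73: heading 345 -> 58
    -- iteration 2/4 --
    PU: pen up
    LT 73: heading 58 -> 131
    -- iteration 3/4 --
    PU: pen up
    LT 73: heading 131 -> 204
    -- iteration 4/4 --
    PU: pen up
    LT 73: heading 204 -> 277
  ]
  -- iteration 2/3 --
  RT 60: heading 277 -> 217
  FD 14.6: (4.103,2.221) -> (-7.558,-6.565) [heading=217, move]
  REPEAT 4 [
    -- iteration 1/4 --
    PU: pen up
    LT 73: heading 217 -> 290
    -- iteration 2/4 --
    PU: pen up
    LT 73: heading 290 -> 3
    -- iteration 3/4 --
    PU: pen up
    LT 73: heading 3 -> 76
    -- iteration 4/4 --
    PU: pen up
    LT 73: heading 76 -> 149
  ]
  -- iteration 3/3 --
  RT 60: heading 149 -> 89
  FD 14.6: (-7.558,-6.565) -> (-7.303,8.033) [heading=89, move]
  REPEAT 4 [
    -- iteration 1/4 --
    PU: pen up
    LT 73: heading 89 -> 162
    -- iteration 2/4 --
    PU: pen up
    LT 73: heading 162 -> 235
    -- iteration 3/4 --
    PU: pen up
    LT 73: heading 235 -> 308
    -- iteration 4/4 --
    PU: pen up
    LT 73: heading 308 -> 21
  ]
]
Final: pos=(-7.303,8.033), heading=21, 1 segment(s) drawn

Segment endpoints: x in {-10, 4.103}, y in {2.221, 6}
xmin=-10, ymin=2.221, xmax=4.103, ymax=6

Answer: -10 2.221 4.103 6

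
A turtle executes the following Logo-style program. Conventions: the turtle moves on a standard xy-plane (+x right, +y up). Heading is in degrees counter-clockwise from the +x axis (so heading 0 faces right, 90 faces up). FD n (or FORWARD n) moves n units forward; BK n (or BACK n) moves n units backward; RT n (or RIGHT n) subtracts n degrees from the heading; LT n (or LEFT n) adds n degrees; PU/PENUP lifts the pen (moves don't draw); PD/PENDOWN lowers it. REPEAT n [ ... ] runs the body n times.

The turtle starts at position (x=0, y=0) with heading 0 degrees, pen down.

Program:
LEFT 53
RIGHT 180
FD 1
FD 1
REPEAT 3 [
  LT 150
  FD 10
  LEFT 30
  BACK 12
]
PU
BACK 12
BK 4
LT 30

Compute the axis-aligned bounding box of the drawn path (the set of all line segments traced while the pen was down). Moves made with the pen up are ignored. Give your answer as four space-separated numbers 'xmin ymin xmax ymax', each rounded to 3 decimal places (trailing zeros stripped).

Executing turtle program step by step:
Start: pos=(0,0), heading=0, pen down
LT 53: heading 0 -> 53
RT 180: heading 53 -> 233
FD 1: (0,0) -> (-0.602,-0.799) [heading=233, draw]
FD 1: (-0.602,-0.799) -> (-1.204,-1.597) [heading=233, draw]
REPEAT 3 [
  -- iteration 1/3 --
  LT 150: heading 233 -> 23
  FD 10: (-1.204,-1.597) -> (8.001,2.31) [heading=23, draw]
  LT 30: heading 23 -> 53
  BK 12: (8.001,2.31) -> (0.78,-7.274) [heading=53, draw]
  -- iteration 2/3 --
  LT 150: heading 53 -> 203
  FD 10: (0.78,-7.274) -> (-8.425,-11.181) [heading=203, draw]
  LT 30: heading 203 -> 233
  BK 12: (-8.425,-11.181) -> (-1.204,-1.597) [heading=233, draw]
  -- iteration 3/3 --
  LT 150: heading 233 -> 23
  FD 10: (-1.204,-1.597) -> (8.001,2.31) [heading=23, draw]
  LT 30: heading 23 -> 53
  BK 12: (8.001,2.31) -> (0.78,-7.274) [heading=53, draw]
]
PU: pen up
BK 12: (0.78,-7.274) -> (-6.442,-16.857) [heading=53, move]
BK 4: (-6.442,-16.857) -> (-8.849,-20.052) [heading=53, move]
LT 30: heading 53 -> 83
Final: pos=(-8.849,-20.052), heading=83, 8 segment(s) drawn

Segment endpoints: x in {-8.425, -1.204, -1.204, -0.602, 0, 0.78, 8.001}, y in {-11.181, -7.274, -7.274, -1.597, -1.597, -0.799, 0, 2.31, 2.31}
xmin=-8.425, ymin=-11.181, xmax=8.001, ymax=2.31

Answer: -8.425 -11.181 8.001 2.31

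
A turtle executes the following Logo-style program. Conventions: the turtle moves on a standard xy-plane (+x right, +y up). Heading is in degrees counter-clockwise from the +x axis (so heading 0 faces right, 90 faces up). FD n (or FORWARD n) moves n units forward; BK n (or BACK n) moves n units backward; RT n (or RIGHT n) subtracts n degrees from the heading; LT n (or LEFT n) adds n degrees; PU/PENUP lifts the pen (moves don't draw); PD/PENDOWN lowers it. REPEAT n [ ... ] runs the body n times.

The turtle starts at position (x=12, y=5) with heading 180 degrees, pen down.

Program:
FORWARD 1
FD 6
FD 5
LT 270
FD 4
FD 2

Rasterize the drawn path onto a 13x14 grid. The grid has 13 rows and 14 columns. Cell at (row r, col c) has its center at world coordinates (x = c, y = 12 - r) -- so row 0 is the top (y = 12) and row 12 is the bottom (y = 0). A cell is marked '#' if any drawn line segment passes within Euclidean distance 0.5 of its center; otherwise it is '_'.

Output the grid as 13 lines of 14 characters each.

Answer: ______________
#_____________
#_____________
#_____________
#_____________
#_____________
#_____________
#############_
______________
______________
______________
______________
______________

Derivation:
Segment 0: (12,5) -> (11,5)
Segment 1: (11,5) -> (5,5)
Segment 2: (5,5) -> (0,5)
Segment 3: (0,5) -> (0,9)
Segment 4: (0,9) -> (0,11)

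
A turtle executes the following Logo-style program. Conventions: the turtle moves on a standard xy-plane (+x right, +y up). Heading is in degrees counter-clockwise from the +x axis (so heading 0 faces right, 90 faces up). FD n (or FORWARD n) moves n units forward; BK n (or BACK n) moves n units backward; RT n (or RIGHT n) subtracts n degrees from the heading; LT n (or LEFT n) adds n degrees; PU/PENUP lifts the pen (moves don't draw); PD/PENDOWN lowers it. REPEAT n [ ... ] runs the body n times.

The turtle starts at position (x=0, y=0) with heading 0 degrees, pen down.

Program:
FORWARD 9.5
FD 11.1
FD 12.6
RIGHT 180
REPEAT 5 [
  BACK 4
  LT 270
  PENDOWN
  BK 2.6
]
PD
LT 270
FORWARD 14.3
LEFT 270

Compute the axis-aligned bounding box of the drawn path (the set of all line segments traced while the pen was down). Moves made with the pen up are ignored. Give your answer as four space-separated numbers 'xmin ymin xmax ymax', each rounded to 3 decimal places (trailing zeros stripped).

Answer: 0 -6.6 51.5 0

Derivation:
Executing turtle program step by step:
Start: pos=(0,0), heading=0, pen down
FD 9.5: (0,0) -> (9.5,0) [heading=0, draw]
FD 11.1: (9.5,0) -> (20.6,0) [heading=0, draw]
FD 12.6: (20.6,0) -> (33.2,0) [heading=0, draw]
RT 180: heading 0 -> 180
REPEAT 5 [
  -- iteration 1/5 --
  BK 4: (33.2,0) -> (37.2,0) [heading=180, draw]
  LT 270: heading 180 -> 90
  PD: pen down
  BK 2.6: (37.2,0) -> (37.2,-2.6) [heading=90, draw]
  -- iteration 2/5 --
  BK 4: (37.2,-2.6) -> (37.2,-6.6) [heading=90, draw]
  LT 270: heading 90 -> 0
  PD: pen down
  BK 2.6: (37.2,-6.6) -> (34.6,-6.6) [heading=0, draw]
  -- iteration 3/5 --
  BK 4: (34.6,-6.6) -> (30.6,-6.6) [heading=0, draw]
  LT 270: heading 0 -> 270
  PD: pen down
  BK 2.6: (30.6,-6.6) -> (30.6,-4) [heading=270, draw]
  -- iteration 4/5 --
  BK 4: (30.6,-4) -> (30.6,0) [heading=270, draw]
  LT 270: heading 270 -> 180
  PD: pen down
  BK 2.6: (30.6,0) -> (33.2,0) [heading=180, draw]
  -- iteration 5/5 --
  BK 4: (33.2,0) -> (37.2,0) [heading=180, draw]
  LT 270: heading 180 -> 90
  PD: pen down
  BK 2.6: (37.2,0) -> (37.2,-2.6) [heading=90, draw]
]
PD: pen down
LT 270: heading 90 -> 0
FD 14.3: (37.2,-2.6) -> (51.5,-2.6) [heading=0, draw]
LT 270: heading 0 -> 270
Final: pos=(51.5,-2.6), heading=270, 14 segment(s) drawn

Segment endpoints: x in {0, 9.5, 20.6, 30.6, 33.2, 34.6, 37.2, 51.5}, y in {-6.6, -6.6, -6.6, -4, -2.6, -2.6, -2.6, 0, 0, 0, 0, 0}
xmin=0, ymin=-6.6, xmax=51.5, ymax=0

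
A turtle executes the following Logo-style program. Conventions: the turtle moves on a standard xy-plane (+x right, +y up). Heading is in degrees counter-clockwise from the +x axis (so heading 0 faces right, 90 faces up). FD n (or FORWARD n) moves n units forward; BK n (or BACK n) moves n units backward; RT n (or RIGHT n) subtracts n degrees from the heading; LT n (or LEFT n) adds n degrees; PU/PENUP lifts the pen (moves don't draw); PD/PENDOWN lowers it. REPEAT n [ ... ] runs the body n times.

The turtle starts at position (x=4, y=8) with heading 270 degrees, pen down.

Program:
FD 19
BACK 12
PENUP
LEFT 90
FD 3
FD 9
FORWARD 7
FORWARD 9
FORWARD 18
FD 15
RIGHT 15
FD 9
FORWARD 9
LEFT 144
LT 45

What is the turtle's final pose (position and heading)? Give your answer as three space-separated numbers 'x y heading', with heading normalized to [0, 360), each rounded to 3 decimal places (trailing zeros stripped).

Executing turtle program step by step:
Start: pos=(4,8), heading=270, pen down
FD 19: (4,8) -> (4,-11) [heading=270, draw]
BK 12: (4,-11) -> (4,1) [heading=270, draw]
PU: pen up
LT 90: heading 270 -> 0
FD 3: (4,1) -> (7,1) [heading=0, move]
FD 9: (7,1) -> (16,1) [heading=0, move]
FD 7: (16,1) -> (23,1) [heading=0, move]
FD 9: (23,1) -> (32,1) [heading=0, move]
FD 18: (32,1) -> (50,1) [heading=0, move]
FD 15: (50,1) -> (65,1) [heading=0, move]
RT 15: heading 0 -> 345
FD 9: (65,1) -> (73.693,-1.329) [heading=345, move]
FD 9: (73.693,-1.329) -> (82.387,-3.659) [heading=345, move]
LT 144: heading 345 -> 129
LT 45: heading 129 -> 174
Final: pos=(82.387,-3.659), heading=174, 2 segment(s) drawn

Answer: 82.387 -3.659 174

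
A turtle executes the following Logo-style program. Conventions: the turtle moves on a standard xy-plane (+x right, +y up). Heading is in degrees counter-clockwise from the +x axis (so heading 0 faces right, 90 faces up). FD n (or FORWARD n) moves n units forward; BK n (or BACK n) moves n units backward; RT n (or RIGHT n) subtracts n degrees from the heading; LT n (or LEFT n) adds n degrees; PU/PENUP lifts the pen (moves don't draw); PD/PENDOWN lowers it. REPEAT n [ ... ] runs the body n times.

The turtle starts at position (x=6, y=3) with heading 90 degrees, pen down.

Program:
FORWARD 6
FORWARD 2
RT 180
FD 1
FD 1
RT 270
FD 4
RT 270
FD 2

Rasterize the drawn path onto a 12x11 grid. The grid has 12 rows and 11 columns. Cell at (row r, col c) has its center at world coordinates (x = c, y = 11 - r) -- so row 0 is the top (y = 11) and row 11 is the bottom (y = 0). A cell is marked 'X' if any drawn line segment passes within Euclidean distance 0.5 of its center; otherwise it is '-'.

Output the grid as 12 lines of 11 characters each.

Answer: ------X---X
------X---X
------XXXXX
------X----
------X----
------X----
------X----
------X----
------X----
-----------
-----------
-----------

Derivation:
Segment 0: (6,3) -> (6,9)
Segment 1: (6,9) -> (6,11)
Segment 2: (6,11) -> (6,10)
Segment 3: (6,10) -> (6,9)
Segment 4: (6,9) -> (10,9)
Segment 5: (10,9) -> (10,11)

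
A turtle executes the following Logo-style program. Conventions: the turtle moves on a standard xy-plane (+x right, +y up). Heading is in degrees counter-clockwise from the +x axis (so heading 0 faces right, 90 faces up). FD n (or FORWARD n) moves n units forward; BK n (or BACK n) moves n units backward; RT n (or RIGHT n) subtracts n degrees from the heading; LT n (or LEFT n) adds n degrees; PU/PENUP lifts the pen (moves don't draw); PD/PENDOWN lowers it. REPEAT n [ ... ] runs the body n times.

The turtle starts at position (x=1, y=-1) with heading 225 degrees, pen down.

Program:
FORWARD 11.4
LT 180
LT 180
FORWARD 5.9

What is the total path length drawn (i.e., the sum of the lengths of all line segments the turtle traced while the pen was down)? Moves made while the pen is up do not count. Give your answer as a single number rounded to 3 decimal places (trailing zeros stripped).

Executing turtle program step by step:
Start: pos=(1,-1), heading=225, pen down
FD 11.4: (1,-1) -> (-7.061,-9.061) [heading=225, draw]
LT 180: heading 225 -> 45
LT 180: heading 45 -> 225
FD 5.9: (-7.061,-9.061) -> (-11.233,-13.233) [heading=225, draw]
Final: pos=(-11.233,-13.233), heading=225, 2 segment(s) drawn

Segment lengths:
  seg 1: (1,-1) -> (-7.061,-9.061), length = 11.4
  seg 2: (-7.061,-9.061) -> (-11.233,-13.233), length = 5.9
Total = 17.3

Answer: 17.3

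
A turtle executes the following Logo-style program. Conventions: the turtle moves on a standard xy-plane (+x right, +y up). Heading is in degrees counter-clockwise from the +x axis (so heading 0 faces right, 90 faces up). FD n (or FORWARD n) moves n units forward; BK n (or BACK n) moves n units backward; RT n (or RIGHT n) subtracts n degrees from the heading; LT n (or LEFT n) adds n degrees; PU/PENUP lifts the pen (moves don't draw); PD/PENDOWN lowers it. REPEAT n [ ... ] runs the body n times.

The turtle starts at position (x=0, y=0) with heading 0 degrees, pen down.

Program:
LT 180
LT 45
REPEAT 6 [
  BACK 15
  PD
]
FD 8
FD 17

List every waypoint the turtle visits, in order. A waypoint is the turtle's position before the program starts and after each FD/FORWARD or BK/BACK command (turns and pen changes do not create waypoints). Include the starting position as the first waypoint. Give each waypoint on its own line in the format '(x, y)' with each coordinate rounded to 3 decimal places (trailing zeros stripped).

Executing turtle program step by step:
Start: pos=(0,0), heading=0, pen down
LT 180: heading 0 -> 180
LT 45: heading 180 -> 225
REPEAT 6 [
  -- iteration 1/6 --
  BK 15: (0,0) -> (10.607,10.607) [heading=225, draw]
  PD: pen down
  -- iteration 2/6 --
  BK 15: (10.607,10.607) -> (21.213,21.213) [heading=225, draw]
  PD: pen down
  -- iteration 3/6 --
  BK 15: (21.213,21.213) -> (31.82,31.82) [heading=225, draw]
  PD: pen down
  -- iteration 4/6 --
  BK 15: (31.82,31.82) -> (42.426,42.426) [heading=225, draw]
  PD: pen down
  -- iteration 5/6 --
  BK 15: (42.426,42.426) -> (53.033,53.033) [heading=225, draw]
  PD: pen down
  -- iteration 6/6 --
  BK 15: (53.033,53.033) -> (63.64,63.64) [heading=225, draw]
  PD: pen down
]
FD 8: (63.64,63.64) -> (57.983,57.983) [heading=225, draw]
FD 17: (57.983,57.983) -> (45.962,45.962) [heading=225, draw]
Final: pos=(45.962,45.962), heading=225, 8 segment(s) drawn
Waypoints (9 total):
(0, 0)
(10.607, 10.607)
(21.213, 21.213)
(31.82, 31.82)
(42.426, 42.426)
(53.033, 53.033)
(63.64, 63.64)
(57.983, 57.983)
(45.962, 45.962)

Answer: (0, 0)
(10.607, 10.607)
(21.213, 21.213)
(31.82, 31.82)
(42.426, 42.426)
(53.033, 53.033)
(63.64, 63.64)
(57.983, 57.983)
(45.962, 45.962)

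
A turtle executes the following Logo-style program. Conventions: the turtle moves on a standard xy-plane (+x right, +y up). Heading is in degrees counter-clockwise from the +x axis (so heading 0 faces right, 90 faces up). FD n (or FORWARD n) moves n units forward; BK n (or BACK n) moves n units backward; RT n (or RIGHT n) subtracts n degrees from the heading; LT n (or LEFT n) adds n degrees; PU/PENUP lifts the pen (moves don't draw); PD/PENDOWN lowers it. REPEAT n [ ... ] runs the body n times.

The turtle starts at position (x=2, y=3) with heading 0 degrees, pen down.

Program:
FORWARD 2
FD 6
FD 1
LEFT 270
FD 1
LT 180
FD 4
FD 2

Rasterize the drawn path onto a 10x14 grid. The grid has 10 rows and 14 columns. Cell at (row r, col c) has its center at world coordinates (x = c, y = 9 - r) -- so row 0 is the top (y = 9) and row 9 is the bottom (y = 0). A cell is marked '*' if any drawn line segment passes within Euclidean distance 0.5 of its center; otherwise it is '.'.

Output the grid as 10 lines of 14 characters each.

Answer: ..............
...........*..
...........*..
...........*..
...........*..
...........*..
..**********..
...........*..
..............
..............

Derivation:
Segment 0: (2,3) -> (4,3)
Segment 1: (4,3) -> (10,3)
Segment 2: (10,3) -> (11,3)
Segment 3: (11,3) -> (11,2)
Segment 4: (11,2) -> (11,6)
Segment 5: (11,6) -> (11,8)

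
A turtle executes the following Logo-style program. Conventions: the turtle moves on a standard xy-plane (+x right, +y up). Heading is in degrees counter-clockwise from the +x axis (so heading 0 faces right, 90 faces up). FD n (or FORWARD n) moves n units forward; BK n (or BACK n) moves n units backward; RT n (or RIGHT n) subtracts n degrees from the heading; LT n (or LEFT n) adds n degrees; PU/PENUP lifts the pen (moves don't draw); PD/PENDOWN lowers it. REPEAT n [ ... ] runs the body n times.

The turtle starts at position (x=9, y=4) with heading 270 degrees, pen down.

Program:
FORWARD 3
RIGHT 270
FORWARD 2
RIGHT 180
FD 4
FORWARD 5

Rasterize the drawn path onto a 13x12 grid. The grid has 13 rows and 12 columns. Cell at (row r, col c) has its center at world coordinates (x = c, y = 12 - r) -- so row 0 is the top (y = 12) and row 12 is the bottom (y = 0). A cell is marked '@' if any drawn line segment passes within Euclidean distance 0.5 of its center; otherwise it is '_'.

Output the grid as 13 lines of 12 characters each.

Segment 0: (9,4) -> (9,1)
Segment 1: (9,1) -> (11,1)
Segment 2: (11,1) -> (7,1)
Segment 3: (7,1) -> (2,1)

Answer: ____________
____________
____________
____________
____________
____________
____________
____________
_________@__
_________@__
_________@__
__@@@@@@@@@@
____________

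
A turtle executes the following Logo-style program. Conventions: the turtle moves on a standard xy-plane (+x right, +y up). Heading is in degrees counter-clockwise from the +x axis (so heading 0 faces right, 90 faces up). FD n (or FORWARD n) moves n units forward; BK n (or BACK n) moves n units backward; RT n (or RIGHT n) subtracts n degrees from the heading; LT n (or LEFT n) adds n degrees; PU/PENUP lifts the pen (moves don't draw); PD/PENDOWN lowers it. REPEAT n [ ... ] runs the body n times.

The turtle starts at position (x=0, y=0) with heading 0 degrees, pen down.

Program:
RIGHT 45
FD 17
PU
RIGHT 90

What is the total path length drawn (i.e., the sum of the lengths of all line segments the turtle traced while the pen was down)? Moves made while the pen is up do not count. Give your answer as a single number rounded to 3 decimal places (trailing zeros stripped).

Answer: 17

Derivation:
Executing turtle program step by step:
Start: pos=(0,0), heading=0, pen down
RT 45: heading 0 -> 315
FD 17: (0,0) -> (12.021,-12.021) [heading=315, draw]
PU: pen up
RT 90: heading 315 -> 225
Final: pos=(12.021,-12.021), heading=225, 1 segment(s) drawn

Segment lengths:
  seg 1: (0,0) -> (12.021,-12.021), length = 17
Total = 17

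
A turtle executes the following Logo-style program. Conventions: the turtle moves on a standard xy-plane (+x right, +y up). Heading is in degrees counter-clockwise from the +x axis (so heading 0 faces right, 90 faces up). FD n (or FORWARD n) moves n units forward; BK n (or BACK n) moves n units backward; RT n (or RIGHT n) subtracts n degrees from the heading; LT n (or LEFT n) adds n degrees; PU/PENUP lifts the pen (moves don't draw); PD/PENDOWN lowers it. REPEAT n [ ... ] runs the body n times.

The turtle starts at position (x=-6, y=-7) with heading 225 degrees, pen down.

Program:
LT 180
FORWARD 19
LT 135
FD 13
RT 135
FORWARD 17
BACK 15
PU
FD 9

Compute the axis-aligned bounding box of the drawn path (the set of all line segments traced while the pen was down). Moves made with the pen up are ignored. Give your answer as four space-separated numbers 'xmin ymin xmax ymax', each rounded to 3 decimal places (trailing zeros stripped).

Executing turtle program step by step:
Start: pos=(-6,-7), heading=225, pen down
LT 180: heading 225 -> 45
FD 19: (-6,-7) -> (7.435,6.435) [heading=45, draw]
LT 135: heading 45 -> 180
FD 13: (7.435,6.435) -> (-5.565,6.435) [heading=180, draw]
RT 135: heading 180 -> 45
FD 17: (-5.565,6.435) -> (6.456,18.456) [heading=45, draw]
BK 15: (6.456,18.456) -> (-4.151,7.849) [heading=45, draw]
PU: pen up
FD 9: (-4.151,7.849) -> (2.213,14.213) [heading=45, move]
Final: pos=(2.213,14.213), heading=45, 4 segment(s) drawn

Segment endpoints: x in {-6, -5.565, -4.151, 6.456, 7.435}, y in {-7, 6.435, 6.435, 7.849, 18.456}
xmin=-6, ymin=-7, xmax=7.435, ymax=18.456

Answer: -6 -7 7.435 18.456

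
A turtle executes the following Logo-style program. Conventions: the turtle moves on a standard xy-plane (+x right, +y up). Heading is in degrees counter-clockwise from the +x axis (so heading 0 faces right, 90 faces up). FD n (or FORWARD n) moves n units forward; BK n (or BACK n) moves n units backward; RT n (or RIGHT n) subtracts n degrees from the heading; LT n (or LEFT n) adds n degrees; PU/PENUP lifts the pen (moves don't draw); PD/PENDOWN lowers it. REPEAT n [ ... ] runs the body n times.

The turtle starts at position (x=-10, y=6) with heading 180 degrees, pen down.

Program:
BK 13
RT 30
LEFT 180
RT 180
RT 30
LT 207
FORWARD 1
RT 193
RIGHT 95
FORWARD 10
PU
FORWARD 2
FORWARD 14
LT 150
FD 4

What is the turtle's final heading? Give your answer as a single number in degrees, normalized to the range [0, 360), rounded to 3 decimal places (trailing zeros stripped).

Executing turtle program step by step:
Start: pos=(-10,6), heading=180, pen down
BK 13: (-10,6) -> (3,6) [heading=180, draw]
RT 30: heading 180 -> 150
LT 180: heading 150 -> 330
RT 180: heading 330 -> 150
RT 30: heading 150 -> 120
LT 207: heading 120 -> 327
FD 1: (3,6) -> (3.839,5.455) [heading=327, draw]
RT 193: heading 327 -> 134
RT 95: heading 134 -> 39
FD 10: (3.839,5.455) -> (11.61,11.749) [heading=39, draw]
PU: pen up
FD 2: (11.61,11.749) -> (13.164,13.007) [heading=39, move]
FD 14: (13.164,13.007) -> (24.044,21.818) [heading=39, move]
LT 150: heading 39 -> 189
FD 4: (24.044,21.818) -> (20.094,21.192) [heading=189, move]
Final: pos=(20.094,21.192), heading=189, 3 segment(s) drawn

Answer: 189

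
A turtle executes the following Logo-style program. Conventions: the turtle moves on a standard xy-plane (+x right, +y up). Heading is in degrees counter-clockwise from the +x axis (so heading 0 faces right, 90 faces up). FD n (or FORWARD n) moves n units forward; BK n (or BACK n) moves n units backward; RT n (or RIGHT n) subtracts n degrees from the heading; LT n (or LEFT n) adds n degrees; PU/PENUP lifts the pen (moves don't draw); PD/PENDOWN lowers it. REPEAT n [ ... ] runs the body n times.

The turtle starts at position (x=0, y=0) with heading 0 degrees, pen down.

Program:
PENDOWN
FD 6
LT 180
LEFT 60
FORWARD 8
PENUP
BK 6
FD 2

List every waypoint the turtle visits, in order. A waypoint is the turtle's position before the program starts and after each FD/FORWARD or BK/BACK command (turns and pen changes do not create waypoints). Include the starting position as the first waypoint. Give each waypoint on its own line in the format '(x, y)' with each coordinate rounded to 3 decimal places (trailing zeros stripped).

Answer: (0, 0)
(6, 0)
(2, -6.928)
(5, -1.732)
(4, -3.464)

Derivation:
Executing turtle program step by step:
Start: pos=(0,0), heading=0, pen down
PD: pen down
FD 6: (0,0) -> (6,0) [heading=0, draw]
LT 180: heading 0 -> 180
LT 60: heading 180 -> 240
FD 8: (6,0) -> (2,-6.928) [heading=240, draw]
PU: pen up
BK 6: (2,-6.928) -> (5,-1.732) [heading=240, move]
FD 2: (5,-1.732) -> (4,-3.464) [heading=240, move]
Final: pos=(4,-3.464), heading=240, 2 segment(s) drawn
Waypoints (5 total):
(0, 0)
(6, 0)
(2, -6.928)
(5, -1.732)
(4, -3.464)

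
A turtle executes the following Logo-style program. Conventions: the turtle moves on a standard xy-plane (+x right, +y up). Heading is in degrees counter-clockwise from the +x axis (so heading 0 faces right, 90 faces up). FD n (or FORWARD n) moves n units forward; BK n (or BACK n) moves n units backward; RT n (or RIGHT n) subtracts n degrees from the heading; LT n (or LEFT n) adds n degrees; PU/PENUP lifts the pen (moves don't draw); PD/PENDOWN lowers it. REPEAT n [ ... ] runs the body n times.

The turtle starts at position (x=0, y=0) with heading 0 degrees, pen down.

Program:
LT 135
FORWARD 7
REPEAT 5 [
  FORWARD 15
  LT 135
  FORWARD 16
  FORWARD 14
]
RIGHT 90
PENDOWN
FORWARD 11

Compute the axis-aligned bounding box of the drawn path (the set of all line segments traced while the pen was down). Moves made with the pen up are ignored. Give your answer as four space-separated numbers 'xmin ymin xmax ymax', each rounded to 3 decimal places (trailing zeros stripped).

Answer: -28.737 -29.444 16.263 15.556

Derivation:
Executing turtle program step by step:
Start: pos=(0,0), heading=0, pen down
LT 135: heading 0 -> 135
FD 7: (0,0) -> (-4.95,4.95) [heading=135, draw]
REPEAT 5 [
  -- iteration 1/5 --
  FD 15: (-4.95,4.95) -> (-15.556,15.556) [heading=135, draw]
  LT 135: heading 135 -> 270
  FD 16: (-15.556,15.556) -> (-15.556,-0.444) [heading=270, draw]
  FD 14: (-15.556,-0.444) -> (-15.556,-14.444) [heading=270, draw]
  -- iteration 2/5 --
  FD 15: (-15.556,-14.444) -> (-15.556,-29.444) [heading=270, draw]
  LT 135: heading 270 -> 45
  FD 16: (-15.556,-29.444) -> (-4.243,-18.13) [heading=45, draw]
  FD 14: (-4.243,-18.13) -> (5.657,-8.23) [heading=45, draw]
  -- iteration 3/5 --
  FD 15: (5.657,-8.23) -> (16.263,2.376) [heading=45, draw]
  LT 135: heading 45 -> 180
  FD 16: (16.263,2.376) -> (0.263,2.376) [heading=180, draw]
  FD 14: (0.263,2.376) -> (-13.737,2.376) [heading=180, draw]
  -- iteration 4/5 --
  FD 15: (-13.737,2.376) -> (-28.737,2.376) [heading=180, draw]
  LT 135: heading 180 -> 315
  FD 16: (-28.737,2.376) -> (-17.423,-8.938) [heading=315, draw]
  FD 14: (-17.423,-8.938) -> (-7.523,-18.837) [heading=315, draw]
  -- iteration 5/5 --
  FD 15: (-7.523,-18.837) -> (3.083,-29.444) [heading=315, draw]
  LT 135: heading 315 -> 90
  FD 16: (3.083,-29.444) -> (3.083,-13.444) [heading=90, draw]
  FD 14: (3.083,-13.444) -> (3.083,0.556) [heading=90, draw]
]
RT 90: heading 90 -> 0
PD: pen down
FD 11: (3.083,0.556) -> (14.083,0.556) [heading=0, draw]
Final: pos=(14.083,0.556), heading=0, 17 segment(s) drawn

Segment endpoints: x in {-28.737, -17.423, -15.556, -15.556, -15.556, -15.556, -13.737, -7.523, -4.95, -4.243, 0, 0.263, 3.083, 3.083, 3.083, 5.657, 14.083, 16.263}, y in {-29.444, -29.444, -18.837, -18.13, -14.444, -13.444, -8.938, -8.23, -0.444, 0, 0.556, 0.556, 2.376, 2.376, 2.376, 2.376, 4.95, 15.556}
xmin=-28.737, ymin=-29.444, xmax=16.263, ymax=15.556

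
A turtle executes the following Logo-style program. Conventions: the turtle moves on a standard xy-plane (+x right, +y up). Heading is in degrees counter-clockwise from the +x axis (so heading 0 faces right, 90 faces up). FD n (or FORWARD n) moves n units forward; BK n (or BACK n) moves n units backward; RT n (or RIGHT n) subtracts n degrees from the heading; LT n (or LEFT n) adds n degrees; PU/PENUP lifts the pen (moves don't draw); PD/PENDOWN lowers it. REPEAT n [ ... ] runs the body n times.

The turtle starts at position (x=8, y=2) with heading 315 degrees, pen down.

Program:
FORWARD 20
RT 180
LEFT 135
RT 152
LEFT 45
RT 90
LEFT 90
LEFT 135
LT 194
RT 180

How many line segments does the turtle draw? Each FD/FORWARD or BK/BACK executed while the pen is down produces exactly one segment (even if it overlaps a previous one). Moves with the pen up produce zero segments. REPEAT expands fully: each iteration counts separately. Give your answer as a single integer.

Answer: 1

Derivation:
Executing turtle program step by step:
Start: pos=(8,2), heading=315, pen down
FD 20: (8,2) -> (22.142,-12.142) [heading=315, draw]
RT 180: heading 315 -> 135
LT 135: heading 135 -> 270
RT 152: heading 270 -> 118
LT 45: heading 118 -> 163
RT 90: heading 163 -> 73
LT 90: heading 73 -> 163
LT 135: heading 163 -> 298
LT 194: heading 298 -> 132
RT 180: heading 132 -> 312
Final: pos=(22.142,-12.142), heading=312, 1 segment(s) drawn
Segments drawn: 1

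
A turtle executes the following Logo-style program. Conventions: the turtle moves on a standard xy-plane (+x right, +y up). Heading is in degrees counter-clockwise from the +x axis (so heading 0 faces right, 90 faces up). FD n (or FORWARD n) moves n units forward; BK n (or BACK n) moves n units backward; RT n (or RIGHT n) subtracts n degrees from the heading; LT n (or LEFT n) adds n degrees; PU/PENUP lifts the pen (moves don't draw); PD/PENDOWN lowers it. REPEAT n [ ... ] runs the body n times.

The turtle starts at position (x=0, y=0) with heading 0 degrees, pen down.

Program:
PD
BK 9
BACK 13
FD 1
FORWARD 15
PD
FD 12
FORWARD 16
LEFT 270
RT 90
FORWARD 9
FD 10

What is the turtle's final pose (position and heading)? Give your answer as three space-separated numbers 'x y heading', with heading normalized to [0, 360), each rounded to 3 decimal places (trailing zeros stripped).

Executing turtle program step by step:
Start: pos=(0,0), heading=0, pen down
PD: pen down
BK 9: (0,0) -> (-9,0) [heading=0, draw]
BK 13: (-9,0) -> (-22,0) [heading=0, draw]
FD 1: (-22,0) -> (-21,0) [heading=0, draw]
FD 15: (-21,0) -> (-6,0) [heading=0, draw]
PD: pen down
FD 12: (-6,0) -> (6,0) [heading=0, draw]
FD 16: (6,0) -> (22,0) [heading=0, draw]
LT 270: heading 0 -> 270
RT 90: heading 270 -> 180
FD 9: (22,0) -> (13,0) [heading=180, draw]
FD 10: (13,0) -> (3,0) [heading=180, draw]
Final: pos=(3,0), heading=180, 8 segment(s) drawn

Answer: 3 0 180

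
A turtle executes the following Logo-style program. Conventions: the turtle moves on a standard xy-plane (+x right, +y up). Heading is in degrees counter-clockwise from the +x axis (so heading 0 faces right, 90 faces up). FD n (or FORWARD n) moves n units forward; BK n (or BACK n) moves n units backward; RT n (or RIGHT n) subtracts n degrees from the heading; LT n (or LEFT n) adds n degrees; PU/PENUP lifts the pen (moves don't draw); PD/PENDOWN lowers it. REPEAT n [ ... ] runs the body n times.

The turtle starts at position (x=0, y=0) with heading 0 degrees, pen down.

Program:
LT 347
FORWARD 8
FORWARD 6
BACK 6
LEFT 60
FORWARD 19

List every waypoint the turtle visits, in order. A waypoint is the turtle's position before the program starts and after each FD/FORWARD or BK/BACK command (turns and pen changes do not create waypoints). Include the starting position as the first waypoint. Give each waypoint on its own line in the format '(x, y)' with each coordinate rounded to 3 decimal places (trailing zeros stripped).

Answer: (0, 0)
(7.795, -1.8)
(13.641, -3.149)
(7.795, -1.8)
(20.753, 12.096)

Derivation:
Executing turtle program step by step:
Start: pos=(0,0), heading=0, pen down
LT 347: heading 0 -> 347
FD 8: (0,0) -> (7.795,-1.8) [heading=347, draw]
FD 6: (7.795,-1.8) -> (13.641,-3.149) [heading=347, draw]
BK 6: (13.641,-3.149) -> (7.795,-1.8) [heading=347, draw]
LT 60: heading 347 -> 47
FD 19: (7.795,-1.8) -> (20.753,12.096) [heading=47, draw]
Final: pos=(20.753,12.096), heading=47, 4 segment(s) drawn
Waypoints (5 total):
(0, 0)
(7.795, -1.8)
(13.641, -3.149)
(7.795, -1.8)
(20.753, 12.096)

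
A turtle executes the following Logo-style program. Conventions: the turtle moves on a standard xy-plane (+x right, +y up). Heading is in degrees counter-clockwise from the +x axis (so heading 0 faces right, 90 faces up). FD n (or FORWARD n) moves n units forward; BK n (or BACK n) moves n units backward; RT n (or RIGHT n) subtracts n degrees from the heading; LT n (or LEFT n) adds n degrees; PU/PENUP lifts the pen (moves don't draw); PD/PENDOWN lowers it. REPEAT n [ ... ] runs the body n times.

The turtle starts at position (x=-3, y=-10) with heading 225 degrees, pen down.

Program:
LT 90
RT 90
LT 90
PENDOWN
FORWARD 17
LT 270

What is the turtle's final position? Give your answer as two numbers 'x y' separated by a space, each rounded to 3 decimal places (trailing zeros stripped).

Executing turtle program step by step:
Start: pos=(-3,-10), heading=225, pen down
LT 90: heading 225 -> 315
RT 90: heading 315 -> 225
LT 90: heading 225 -> 315
PD: pen down
FD 17: (-3,-10) -> (9.021,-22.021) [heading=315, draw]
LT 270: heading 315 -> 225
Final: pos=(9.021,-22.021), heading=225, 1 segment(s) drawn

Answer: 9.021 -22.021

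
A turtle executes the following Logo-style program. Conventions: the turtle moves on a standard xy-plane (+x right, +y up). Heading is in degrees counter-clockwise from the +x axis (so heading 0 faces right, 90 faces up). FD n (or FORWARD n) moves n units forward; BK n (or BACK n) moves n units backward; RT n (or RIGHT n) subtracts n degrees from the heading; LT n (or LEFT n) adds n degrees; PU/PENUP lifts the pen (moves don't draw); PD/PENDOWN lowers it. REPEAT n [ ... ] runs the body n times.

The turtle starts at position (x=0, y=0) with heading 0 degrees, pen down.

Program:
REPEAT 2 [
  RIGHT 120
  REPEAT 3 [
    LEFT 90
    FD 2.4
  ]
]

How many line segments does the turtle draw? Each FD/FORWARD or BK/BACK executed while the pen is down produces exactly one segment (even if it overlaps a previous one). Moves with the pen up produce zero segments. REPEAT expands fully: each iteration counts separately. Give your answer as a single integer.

Executing turtle program step by step:
Start: pos=(0,0), heading=0, pen down
REPEAT 2 [
  -- iteration 1/2 --
  RT 120: heading 0 -> 240
  REPEAT 3 [
    -- iteration 1/3 --
    LT 90: heading 240 -> 330
    FD 2.4: (0,0) -> (2.078,-1.2) [heading=330, draw]
    -- iteration 2/3 --
    LT 90: heading 330 -> 60
    FD 2.4: (2.078,-1.2) -> (3.278,0.878) [heading=60, draw]
    -- iteration 3/3 --
    LT 90: heading 60 -> 150
    FD 2.4: (3.278,0.878) -> (1.2,2.078) [heading=150, draw]
  ]
  -- iteration 2/2 --
  RT 120: heading 150 -> 30
  REPEAT 3 [
    -- iteration 1/3 --
    LT 90: heading 30 -> 120
    FD 2.4: (1.2,2.078) -> (0,4.157) [heading=120, draw]
    -- iteration 2/3 --
    LT 90: heading 120 -> 210
    FD 2.4: (0,4.157) -> (-2.078,2.957) [heading=210, draw]
    -- iteration 3/3 --
    LT 90: heading 210 -> 300
    FD 2.4: (-2.078,2.957) -> (-0.878,0.878) [heading=300, draw]
  ]
]
Final: pos=(-0.878,0.878), heading=300, 6 segment(s) drawn
Segments drawn: 6

Answer: 6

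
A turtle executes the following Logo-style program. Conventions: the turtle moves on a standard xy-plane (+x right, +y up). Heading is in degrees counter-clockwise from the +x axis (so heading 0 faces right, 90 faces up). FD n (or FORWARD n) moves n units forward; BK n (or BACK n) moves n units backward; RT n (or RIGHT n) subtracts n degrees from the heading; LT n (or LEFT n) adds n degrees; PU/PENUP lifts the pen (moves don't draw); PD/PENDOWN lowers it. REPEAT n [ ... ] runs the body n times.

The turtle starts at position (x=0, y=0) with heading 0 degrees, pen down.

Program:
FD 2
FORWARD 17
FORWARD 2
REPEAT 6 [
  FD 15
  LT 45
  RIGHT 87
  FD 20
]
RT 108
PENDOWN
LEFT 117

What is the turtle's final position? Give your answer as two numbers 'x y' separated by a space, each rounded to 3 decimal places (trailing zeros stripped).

Answer: -25.63 -57.299

Derivation:
Executing turtle program step by step:
Start: pos=(0,0), heading=0, pen down
FD 2: (0,0) -> (2,0) [heading=0, draw]
FD 17: (2,0) -> (19,0) [heading=0, draw]
FD 2: (19,0) -> (21,0) [heading=0, draw]
REPEAT 6 [
  -- iteration 1/6 --
  FD 15: (21,0) -> (36,0) [heading=0, draw]
  LT 45: heading 0 -> 45
  RT 87: heading 45 -> 318
  FD 20: (36,0) -> (50.863,-13.383) [heading=318, draw]
  -- iteration 2/6 --
  FD 15: (50.863,-13.383) -> (62.01,-23.42) [heading=318, draw]
  LT 45: heading 318 -> 3
  RT 87: heading 3 -> 276
  FD 20: (62.01,-23.42) -> (64.101,-43.31) [heading=276, draw]
  -- iteration 3/6 --
  FD 15: (64.101,-43.31) -> (65.669,-58.228) [heading=276, draw]
  LT 45: heading 276 -> 321
  RT 87: heading 321 -> 234
  FD 20: (65.669,-58.228) -> (53.913,-74.408) [heading=234, draw]
  -- iteration 4/6 --
  FD 15: (53.913,-74.408) -> (45.096,-86.543) [heading=234, draw]
  LT 45: heading 234 -> 279
  RT 87: heading 279 -> 192
  FD 20: (45.096,-86.543) -> (25.533,-90.702) [heading=192, draw]
  -- iteration 5/6 --
  FD 15: (25.533,-90.702) -> (10.861,-93.82) [heading=192, draw]
  LT 45: heading 192 -> 237
  RT 87: heading 237 -> 150
  FD 20: (10.861,-93.82) -> (-6.46,-83.82) [heading=150, draw]
  -- iteration 6/6 --
  FD 15: (-6.46,-83.82) -> (-19.45,-76.32) [heading=150, draw]
  LT 45: heading 150 -> 195
  RT 87: heading 195 -> 108
  FD 20: (-19.45,-76.32) -> (-25.63,-57.299) [heading=108, draw]
]
RT 108: heading 108 -> 0
PD: pen down
LT 117: heading 0 -> 117
Final: pos=(-25.63,-57.299), heading=117, 15 segment(s) drawn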